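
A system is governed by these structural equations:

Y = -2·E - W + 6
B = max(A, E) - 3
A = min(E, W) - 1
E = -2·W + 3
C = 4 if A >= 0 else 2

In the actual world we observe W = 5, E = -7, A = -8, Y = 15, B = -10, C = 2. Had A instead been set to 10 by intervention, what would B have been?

do(A=10) replaces the equation A = min(E, W) - 1 with the constant A = 10.
E = -2·W + 3  [with W=5]  = -7
B = max(A, E) - 3  [with A=10, E=-7]  = 7

7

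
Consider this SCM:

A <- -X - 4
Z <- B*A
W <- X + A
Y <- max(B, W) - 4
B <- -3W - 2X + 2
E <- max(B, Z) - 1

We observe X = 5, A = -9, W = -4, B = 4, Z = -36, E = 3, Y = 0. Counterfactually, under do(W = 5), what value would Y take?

1

The intervention breaks the incoming arrows to W: W <- X + A no longer applies, and W = 5.
B = -3W - 2X + 2  [with W=5, X=5]  = -23
Y = max(B, W) - 4  [with B=-23, W=5]  = 1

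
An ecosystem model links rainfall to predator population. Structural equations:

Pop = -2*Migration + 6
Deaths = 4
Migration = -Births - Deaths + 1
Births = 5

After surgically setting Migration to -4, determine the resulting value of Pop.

14

The intervention breaks the incoming arrows to Migration: Migration = -Births - Deaths + 1 no longer applies, and Migration = -4.
Pop = -2*Migration + 6  [with Migration=-4]  = 14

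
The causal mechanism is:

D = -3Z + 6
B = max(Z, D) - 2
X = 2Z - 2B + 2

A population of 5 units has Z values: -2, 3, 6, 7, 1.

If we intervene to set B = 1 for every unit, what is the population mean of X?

do(B=1) breaks B's dependence on Z. With B=1 fixed, X across the units is -4, 6, 12, 14, 2, mean 6.

6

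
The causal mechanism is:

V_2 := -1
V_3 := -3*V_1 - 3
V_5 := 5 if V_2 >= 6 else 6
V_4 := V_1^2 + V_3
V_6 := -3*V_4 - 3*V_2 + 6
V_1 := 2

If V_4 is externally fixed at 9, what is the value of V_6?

-18

Under do(V_4=9), the mechanism V_4 := V_1^2 + V_3 is discarded; V_4 is fixed at 9.
V_6 = -3*V_4 - 3*V_2 + 6  [with V_4=9, V_2=-1]  = -18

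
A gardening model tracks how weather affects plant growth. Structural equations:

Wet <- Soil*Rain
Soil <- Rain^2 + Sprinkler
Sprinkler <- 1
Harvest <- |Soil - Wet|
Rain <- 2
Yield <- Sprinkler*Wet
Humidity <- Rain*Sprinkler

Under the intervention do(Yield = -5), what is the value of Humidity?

2

do(Yield=-5) replaces the equation Yield <- Sprinkler*Wet with the constant Yield = -5.
Since Humidity is not a descendant of the intervened variable, it is unaffected.
Humidity = Rain*Sprinkler  [with Rain=2, Sprinkler=1]  = 2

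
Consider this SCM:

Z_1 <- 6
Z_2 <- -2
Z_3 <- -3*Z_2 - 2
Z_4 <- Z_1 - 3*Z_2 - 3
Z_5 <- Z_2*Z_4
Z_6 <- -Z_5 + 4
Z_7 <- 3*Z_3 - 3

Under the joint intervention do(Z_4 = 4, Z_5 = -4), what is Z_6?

8

The joint intervention fixes Z_4 = 4, Z_5 = -4, removing each variable's own equation.
Z_6 = -Z_5 + 4  [with Z_5=-4]  = 8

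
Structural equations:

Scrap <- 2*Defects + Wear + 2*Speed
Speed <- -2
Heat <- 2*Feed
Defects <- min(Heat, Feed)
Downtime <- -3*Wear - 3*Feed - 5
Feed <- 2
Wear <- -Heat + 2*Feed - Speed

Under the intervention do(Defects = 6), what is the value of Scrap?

The intervention breaks the incoming arrows to Defects: Defects <- min(Heat, Feed) no longer applies, and Defects = 6.
Heat = 2*Feed  [with Feed=2]  = 4
Wear = -Heat + 2*Feed - Speed  [with Heat=4, Feed=2, Speed=-2]  = 2
Scrap = 2*Defects + Wear + 2*Speed  [with Defects=6, Wear=2, Speed=-2]  = 10

10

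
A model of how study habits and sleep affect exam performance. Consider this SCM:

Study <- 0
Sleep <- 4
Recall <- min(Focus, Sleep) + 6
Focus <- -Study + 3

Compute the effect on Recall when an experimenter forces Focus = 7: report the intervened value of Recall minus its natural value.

1

The intervention breaks the incoming arrows to Focus: Focus <- -Study + 3 no longer applies, and Focus = 7.
Recall = min(Focus, Sleep) + 6  [with Focus=7, Sleep=4]  = 10
Without intervention: Focus = -Study + 3  [with Study=0]  = 3; Recall = min(Focus, Sleep) + 6  [with Focus=3, Sleep=4]  = 9.
Change = 10 − 9 = 1.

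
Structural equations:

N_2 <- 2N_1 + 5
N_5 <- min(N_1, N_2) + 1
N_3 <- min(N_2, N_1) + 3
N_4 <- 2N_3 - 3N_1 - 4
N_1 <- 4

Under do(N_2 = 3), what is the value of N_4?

Under do(N_2=3), the mechanism N_2 <- 2N_1 + 5 is discarded; N_2 is fixed at 3.
N_3 = min(N_2, N_1) + 3  [with N_2=3, N_1=4]  = 6
N_4 = 2N_3 - 3N_1 - 4  [with N_3=6, N_1=4]  = -4

-4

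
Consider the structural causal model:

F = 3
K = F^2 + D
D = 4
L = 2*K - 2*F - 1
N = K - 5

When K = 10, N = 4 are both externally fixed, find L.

13

Setting K = 10, N = 4 by intervention discards those variables' equations.
L = 2*K - 2*F - 1  [with K=10, F=3]  = 13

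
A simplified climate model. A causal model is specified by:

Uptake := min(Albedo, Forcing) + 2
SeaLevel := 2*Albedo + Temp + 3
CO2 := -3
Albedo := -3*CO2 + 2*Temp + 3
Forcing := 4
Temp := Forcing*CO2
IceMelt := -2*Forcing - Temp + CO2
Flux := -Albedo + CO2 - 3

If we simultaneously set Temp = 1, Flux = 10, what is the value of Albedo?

Setting Temp = 1, Flux = 10 by intervention discards those variables' equations.
Albedo = -3*CO2 + 2*Temp + 3  [with CO2=-3, Temp=1]  = 14

14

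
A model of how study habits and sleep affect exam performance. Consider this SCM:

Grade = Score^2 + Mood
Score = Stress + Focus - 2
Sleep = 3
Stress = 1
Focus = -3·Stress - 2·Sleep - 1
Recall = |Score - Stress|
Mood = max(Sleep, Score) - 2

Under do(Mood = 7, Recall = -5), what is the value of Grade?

Under do(Mood = 7, Recall = -5), each intervened variable's structural equation is replaced by its fixed value.
Focus = -3·Stress - 2·Sleep - 1  [with Stress=1, Sleep=3]  = -10
Score = Stress + Focus - 2  [with Stress=1, Focus=-10]  = -11
Grade = Score^2 + Mood  [with Score=-11, Mood=7]  = 128

128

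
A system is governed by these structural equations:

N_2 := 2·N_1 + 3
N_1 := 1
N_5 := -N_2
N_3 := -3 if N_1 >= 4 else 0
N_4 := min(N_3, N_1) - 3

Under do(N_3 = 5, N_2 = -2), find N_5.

2

Setting N_3 = 5, N_2 = -2 by intervention discards those variables' equations.
N_5 = -N_2  [with N_2=-2]  = 2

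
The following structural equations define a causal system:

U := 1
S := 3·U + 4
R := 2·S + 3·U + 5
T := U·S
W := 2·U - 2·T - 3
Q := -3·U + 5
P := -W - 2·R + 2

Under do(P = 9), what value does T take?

Under do(P=9), the mechanism P := -W - 2·R + 2 is discarded; P is fixed at 9.
Since T is not a descendant of the intervened variable, it is unaffected.
S = 3·U + 4  [with U=1]  = 7
T = U·S  [with U=1, S=7]  = 7

7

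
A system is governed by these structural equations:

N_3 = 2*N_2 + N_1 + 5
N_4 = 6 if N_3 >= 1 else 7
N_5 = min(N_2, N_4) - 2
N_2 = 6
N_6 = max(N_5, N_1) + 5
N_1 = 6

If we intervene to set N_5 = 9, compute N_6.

The intervention breaks the incoming arrows to N_5: N_5 = min(N_2, N_4) - 2 no longer applies, and N_5 = 9.
N_6 = max(N_5, N_1) + 5  [with N_5=9, N_1=6]  = 14

14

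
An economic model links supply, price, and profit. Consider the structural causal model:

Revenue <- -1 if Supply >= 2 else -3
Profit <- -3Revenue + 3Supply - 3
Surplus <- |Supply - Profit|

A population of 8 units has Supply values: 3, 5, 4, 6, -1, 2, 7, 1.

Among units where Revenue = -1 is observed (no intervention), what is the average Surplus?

9

Observing Revenue=-1 restricts to units where Revenue's equation naturally yields -1: Supply ∈ {3, 5, 4, 6, 2, 7}. In that subpopulation Surplus = 6, 10, 8, 12, 4, 14, mean 9.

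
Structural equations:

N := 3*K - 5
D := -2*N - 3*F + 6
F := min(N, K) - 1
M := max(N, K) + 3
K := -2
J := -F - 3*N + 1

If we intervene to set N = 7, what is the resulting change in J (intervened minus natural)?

do(N=7) replaces the equation N := 3*K - 5 with the constant N = 7.
F = min(N, K) - 1  [with N=7, K=-2]  = -3
J = -F - 3*N + 1  [with F=-3, N=7]  = -17
Without intervention: N = 3*K - 5  [with K=-2]  = -11; F = min(N, K) - 1  [with N=-11, K=-2]  = -12; J = -F - 3*N + 1  [with F=-12, N=-11]  = 46.
Change = -17 − 46 = -63.

-63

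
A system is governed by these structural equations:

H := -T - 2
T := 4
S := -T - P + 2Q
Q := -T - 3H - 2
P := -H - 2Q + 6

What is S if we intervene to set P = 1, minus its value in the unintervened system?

-13

Intervening sets P = 1 and removes its equation (P := -H - 2Q + 6).
H = -T - 2  [with T=4]  = -6
Q = -T - 3H - 2  [with T=4, H=-6]  = 12
S = -T - P + 2Q  [with T=4, P=1, Q=12]  = 19
Without intervention: H = -T - 2  [with T=4]  = -6; Q = -T - 3H - 2  [with T=4, H=-6]  = 12; P = -H - 2Q + 6  [with H=-6, Q=12]  = -12; S = -T - P + 2Q  [with T=4, P=-12, Q=12]  = 32.
Change = 19 − 32 = -13.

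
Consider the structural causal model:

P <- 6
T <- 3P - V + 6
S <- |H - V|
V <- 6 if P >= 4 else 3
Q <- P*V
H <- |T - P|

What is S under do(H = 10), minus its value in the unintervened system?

The intervention breaks the incoming arrows to H: H <- |T - P| no longer applies, and H = 10.
V = 6 if P >= 4 else 3  [with P=6]  = 6
S = |H - V|  [with H=10, V=6]  = 4
Without intervention: V = 6 if P >= 4 else 3  [with P=6]  = 6; T = 3P - V + 6  [with P=6, V=6]  = 18; H = |T - P|  [with T=18, P=6]  = 12; S = |H - V|  [with H=12, V=6]  = 6.
Change = 4 − 6 = -2.

-2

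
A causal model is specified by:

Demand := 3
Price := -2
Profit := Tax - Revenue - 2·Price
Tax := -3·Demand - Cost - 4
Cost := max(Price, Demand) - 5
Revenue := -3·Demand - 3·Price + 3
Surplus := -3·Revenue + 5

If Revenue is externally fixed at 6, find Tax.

-11

Intervening sets Revenue = 6 and removes its equation (Revenue := -3·Demand - 3·Price + 3).
No directed path runs from Revenue to Tax, so Tax keeps its natural value.
Cost = max(Price, Demand) - 5  [with Price=-2, Demand=3]  = -2
Tax = -3·Demand - Cost - 4  [with Demand=3, Cost=-2]  = -11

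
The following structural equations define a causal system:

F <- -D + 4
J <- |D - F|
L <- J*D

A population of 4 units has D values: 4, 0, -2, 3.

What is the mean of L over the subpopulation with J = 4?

Conditioning on J=4 selects the 2 unit(s) with D ∈ {4, 0}. Their L values: 16, 0. Mean = 8.

8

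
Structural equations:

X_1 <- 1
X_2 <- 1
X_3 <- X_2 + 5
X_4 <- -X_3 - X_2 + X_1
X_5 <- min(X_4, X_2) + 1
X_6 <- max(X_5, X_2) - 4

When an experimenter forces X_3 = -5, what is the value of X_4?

5

The intervention breaks the incoming arrows to X_3: X_3 <- X_2 + 5 no longer applies, and X_3 = -5.
X_4 = -X_3 - X_2 + X_1  [with X_3=-5, X_2=1, X_1=1]  = 5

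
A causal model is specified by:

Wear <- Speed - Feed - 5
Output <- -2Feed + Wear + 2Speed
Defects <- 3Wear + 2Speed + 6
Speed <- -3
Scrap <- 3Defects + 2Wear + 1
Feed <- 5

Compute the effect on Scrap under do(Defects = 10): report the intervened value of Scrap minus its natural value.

147

Intervening sets Defects = 10 and removes its equation (Defects <- 3Wear + 2Speed + 6).
Wear = Speed - Feed - 5  [with Speed=-3, Feed=5]  = -13
Scrap = 3Defects + 2Wear + 1  [with Defects=10, Wear=-13]  = 5
Without intervention: Wear = Speed - Feed - 5  [with Speed=-3, Feed=5]  = -13; Defects = 3Wear + 2Speed + 6  [with Wear=-13, Speed=-3]  = -39; Scrap = 3Defects + 2Wear + 1  [with Defects=-39, Wear=-13]  = -142.
Change = 5 − (-142) = 147.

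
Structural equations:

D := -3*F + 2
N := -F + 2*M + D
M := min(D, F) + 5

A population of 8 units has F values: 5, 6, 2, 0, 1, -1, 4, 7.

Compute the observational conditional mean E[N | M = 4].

10

E[N|M=4] averages over only the 2 units with M=4 (F = 1, -1): N = 6, 14, mean 10.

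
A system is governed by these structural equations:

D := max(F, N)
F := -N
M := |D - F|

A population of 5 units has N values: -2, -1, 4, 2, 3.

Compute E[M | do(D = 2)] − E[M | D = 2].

1.2

The intervention sets D=2 in all 5 units regardless of N. Recomputing M per unit gives 0, 1, 6, 4, 5; average 3.2.
E[M|D=2] averages over only the 2 units with D=2 (N = -2, 2): M = 0, 4, mean 2.
Difference = 3.2 − 2 = 1.2.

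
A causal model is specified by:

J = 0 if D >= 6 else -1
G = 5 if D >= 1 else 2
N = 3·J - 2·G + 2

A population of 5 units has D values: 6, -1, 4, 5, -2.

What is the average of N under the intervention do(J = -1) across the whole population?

Under do(J=-1), J's equation is replaced by J=-1 for every unit. Per-unit N: -11, -5, -11, -11, -5. Mean = -8.6.

-8.6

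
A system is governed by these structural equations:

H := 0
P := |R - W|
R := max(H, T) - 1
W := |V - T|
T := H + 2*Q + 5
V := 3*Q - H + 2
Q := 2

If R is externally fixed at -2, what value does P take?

3

Intervening sets R = -2 and removes its equation (R := max(H, T) - 1).
V = 3*Q - H + 2  [with Q=2, H=0]  = 8
T = H + 2*Q + 5  [with H=0, Q=2]  = 9
W = |V - T|  [with V=8, T=9]  = 1
P = |R - W|  [with R=-2, W=1]  = 3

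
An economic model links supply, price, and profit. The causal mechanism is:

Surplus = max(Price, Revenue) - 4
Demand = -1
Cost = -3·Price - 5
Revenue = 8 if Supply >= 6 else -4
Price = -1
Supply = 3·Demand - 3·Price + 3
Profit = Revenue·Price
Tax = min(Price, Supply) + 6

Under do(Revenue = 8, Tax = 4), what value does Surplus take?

Setting Revenue = 8, Tax = 4 by intervention discards those variables' equations.
Surplus = max(Price, Revenue) - 4  [with Price=-1, Revenue=8]  = 4

4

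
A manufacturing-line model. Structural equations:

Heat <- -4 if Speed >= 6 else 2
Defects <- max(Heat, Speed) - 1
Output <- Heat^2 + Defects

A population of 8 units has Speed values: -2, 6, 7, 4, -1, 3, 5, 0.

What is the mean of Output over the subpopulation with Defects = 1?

5

E[Output|Defects=1] averages over only the 3 units with Defects=1 (Speed = -2, -1, 0): Output = 5, 5, 5, mean 5.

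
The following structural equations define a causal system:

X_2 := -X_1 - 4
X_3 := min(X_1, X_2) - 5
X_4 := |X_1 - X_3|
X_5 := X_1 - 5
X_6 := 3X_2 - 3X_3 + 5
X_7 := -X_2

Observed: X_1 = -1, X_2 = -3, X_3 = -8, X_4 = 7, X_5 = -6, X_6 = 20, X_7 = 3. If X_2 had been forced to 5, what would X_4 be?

5

Under do(X_2=5), the mechanism X_2 := -X_1 - 4 is discarded; X_2 is fixed at 5.
X_3 = min(X_1, X_2) - 5  [with X_1=-1, X_2=5]  = -6
X_4 = |X_1 - X_3|  [with X_1=-1, X_3=-6]  = 5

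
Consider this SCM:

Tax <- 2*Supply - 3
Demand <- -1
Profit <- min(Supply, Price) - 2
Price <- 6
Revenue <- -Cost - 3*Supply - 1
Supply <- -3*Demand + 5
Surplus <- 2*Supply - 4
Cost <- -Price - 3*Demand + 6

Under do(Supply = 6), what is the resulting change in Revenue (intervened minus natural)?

6

do(Supply=6) replaces the equation Supply <- -3*Demand + 5 with the constant Supply = 6.
Cost = -Price - 3*Demand + 6  [with Price=6, Demand=-1]  = 3
Revenue = -Cost - 3*Supply - 1  [with Cost=3, Supply=6]  = -22
Without intervention: Supply = -3*Demand + 5  [with Demand=-1]  = 8; Cost = -Price - 3*Demand + 6  [with Price=6, Demand=-1]  = 3; Revenue = -Cost - 3*Supply - 1  [with Cost=3, Supply=8]  = -28.
Change = -22 − (-28) = 6.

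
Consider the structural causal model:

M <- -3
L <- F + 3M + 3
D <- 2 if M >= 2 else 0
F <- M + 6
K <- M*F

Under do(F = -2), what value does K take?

6

Under do(F=-2), the mechanism F <- M + 6 is discarded; F is fixed at -2.
K = M*F  [with M=-3, F=-2]  = 6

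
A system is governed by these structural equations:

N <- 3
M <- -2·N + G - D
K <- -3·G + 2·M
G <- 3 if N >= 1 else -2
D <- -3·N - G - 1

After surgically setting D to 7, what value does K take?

do(D=7) replaces the equation D <- -3·N - G - 1 with the constant D = 7.
G = 3 if N >= 1 else -2  [with N=3]  = 3
M = -2·N + G - D  [with N=3, G=3, D=7]  = -10
K = -3·G + 2·M  [with G=3, M=-10]  = -29

-29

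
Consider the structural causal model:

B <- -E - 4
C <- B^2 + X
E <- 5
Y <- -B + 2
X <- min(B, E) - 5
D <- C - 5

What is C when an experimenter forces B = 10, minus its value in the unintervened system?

Under do(B=10), the mechanism B <- -E - 4 is discarded; B is fixed at 10.
X = min(B, E) - 5  [with B=10, E=5]  = 0
C = B^2 + X  [with B=10, X=0]  = 100
Without intervention: B = -E - 4  [with E=5]  = -9; X = min(B, E) - 5  [with B=-9, E=5]  = -14; C = B^2 + X  [with B=-9, X=-14]  = 67.
Change = 100 − 67 = 33.

33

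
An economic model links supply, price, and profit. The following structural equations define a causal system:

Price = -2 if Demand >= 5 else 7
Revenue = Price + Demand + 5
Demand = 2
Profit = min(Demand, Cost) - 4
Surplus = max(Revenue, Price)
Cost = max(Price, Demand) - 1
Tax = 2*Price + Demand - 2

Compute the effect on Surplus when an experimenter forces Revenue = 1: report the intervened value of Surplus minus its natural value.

The intervention breaks the incoming arrows to Revenue: Revenue = Price + Demand + 5 no longer applies, and Revenue = 1.
Price = -2 if Demand >= 5 else 7  [with Demand=2]  = 7
Surplus = max(Revenue, Price)  [with Revenue=1, Price=7]  = 7
Without intervention: Price = -2 if Demand >= 5 else 7  [with Demand=2]  = 7; Revenue = Price + Demand + 5  [with Price=7, Demand=2]  = 14; Surplus = max(Revenue, Price)  [with Revenue=14, Price=7]  = 14.
Change = 7 − 14 = -7.

-7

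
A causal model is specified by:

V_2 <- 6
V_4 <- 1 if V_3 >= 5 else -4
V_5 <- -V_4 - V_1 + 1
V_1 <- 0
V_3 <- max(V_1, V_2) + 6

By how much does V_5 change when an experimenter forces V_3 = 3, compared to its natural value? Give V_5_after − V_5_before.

5

do(V_3=3) replaces the equation V_3 <- max(V_1, V_2) + 6 with the constant V_3 = 3.
V_4 = 1 if V_3 >= 5 else -4  [with V_3=3]  = -4
V_5 = -V_4 - V_1 + 1  [with V_4=-4, V_1=0]  = 5
Without intervention: V_3 = max(V_1, V_2) + 6  [with V_1=0, V_2=6]  = 12; V_4 = 1 if V_3 >= 5 else -4  [with V_3=12]  = 1; V_5 = -V_4 - V_1 + 1  [with V_4=1, V_1=0]  = 0.
Change = 5 − 0 = 5.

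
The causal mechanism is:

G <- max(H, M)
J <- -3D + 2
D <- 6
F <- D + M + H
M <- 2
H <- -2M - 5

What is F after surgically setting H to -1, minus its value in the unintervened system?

8

The intervention breaks the incoming arrows to H: H <- -2M - 5 no longer applies, and H = -1.
F = D + M + H  [with D=6, M=2, H=-1]  = 7
Without intervention: H = -2M - 5  [with M=2]  = -9; F = D + M + H  [with D=6, M=2, H=-9]  = -1.
Change = 7 − (-1) = 8.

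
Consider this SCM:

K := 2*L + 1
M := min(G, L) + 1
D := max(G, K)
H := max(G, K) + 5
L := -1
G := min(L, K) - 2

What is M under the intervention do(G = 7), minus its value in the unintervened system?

The intervention breaks the incoming arrows to G: G := min(L, K) - 2 no longer applies, and G = 7.
M = min(G, L) + 1  [with G=7, L=-1]  = 0
Without intervention: K = 2*L + 1  [with L=-1]  = -1; G = min(L, K) - 2  [with L=-1, K=-1]  = -3; M = min(G, L) + 1  [with G=-3, L=-1]  = -2.
Change = 0 − (-2) = 2.

2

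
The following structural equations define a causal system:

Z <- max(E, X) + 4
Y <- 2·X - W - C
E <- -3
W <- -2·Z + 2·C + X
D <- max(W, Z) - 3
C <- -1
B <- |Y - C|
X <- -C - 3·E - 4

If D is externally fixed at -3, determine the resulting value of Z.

The intervention breaks the incoming arrows to D: D <- max(W, Z) - 3 no longer applies, and D = -3.
Since Z is not a descendant of the intervened variable, it is unaffected.
X = -C - 3·E - 4  [with C=-1, E=-3]  = 6
Z = max(E, X) + 4  [with E=-3, X=6]  = 10

10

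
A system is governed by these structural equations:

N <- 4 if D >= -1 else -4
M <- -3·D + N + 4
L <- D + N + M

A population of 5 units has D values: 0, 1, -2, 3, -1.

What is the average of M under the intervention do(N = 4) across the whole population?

7.4

Every unit gets N=4 under the intervention. M values become 8, 5, 14, -1, 11; E[M|do(N=4)] = 7.4.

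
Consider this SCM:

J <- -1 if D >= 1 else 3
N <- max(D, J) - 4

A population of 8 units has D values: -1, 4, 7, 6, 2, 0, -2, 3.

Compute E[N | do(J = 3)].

0

do(J=3) breaks J's dependence on D. With J=3 fixed, N across the units is -1, 0, 3, 2, -1, -1, -1, -1, mean 0.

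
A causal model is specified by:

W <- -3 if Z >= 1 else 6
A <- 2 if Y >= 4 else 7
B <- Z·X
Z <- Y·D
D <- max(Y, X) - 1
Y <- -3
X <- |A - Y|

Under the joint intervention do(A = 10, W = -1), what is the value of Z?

-36

Setting A = 10, W = -1 by intervention discards those variables' equations.
X = |A - Y|  [with A=10, Y=-3]  = 13
D = max(Y, X) - 1  [with Y=-3, X=13]  = 12
Z = Y·D  [with Y=-3, D=12]  = -36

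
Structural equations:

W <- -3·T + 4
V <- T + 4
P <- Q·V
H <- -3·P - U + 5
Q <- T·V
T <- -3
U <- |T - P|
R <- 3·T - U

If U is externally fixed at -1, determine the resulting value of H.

do(U=-1) replaces the equation U <- |T - P| with the constant U = -1.
V = T + 4  [with T=-3]  = 1
Q = T·V  [with T=-3, V=1]  = -3
P = Q·V  [with Q=-3, V=1]  = -3
H = -3·P - U + 5  [with P=-3, U=-1]  = 15

15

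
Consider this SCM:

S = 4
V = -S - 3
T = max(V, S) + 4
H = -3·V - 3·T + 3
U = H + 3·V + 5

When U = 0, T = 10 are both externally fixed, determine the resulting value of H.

-6

Under do(U = 0, T = 10), each intervened variable's structural equation is replaced by its fixed value.
V = -S - 3  [with S=4]  = -7
H = -3·V - 3·T + 3  [with V=-7, T=10]  = -6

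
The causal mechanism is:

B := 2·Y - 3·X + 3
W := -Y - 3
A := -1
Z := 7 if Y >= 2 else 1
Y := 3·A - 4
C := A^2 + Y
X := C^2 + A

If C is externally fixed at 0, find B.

The intervention breaks the incoming arrows to C: C := A^2 + Y no longer applies, and C = 0.
Y = 3·A - 4  [with A=-1]  = -7
X = C^2 + A  [with C=0, A=-1]  = -1
B = 2·Y - 3·X + 3  [with Y=-7, X=-1]  = -8

-8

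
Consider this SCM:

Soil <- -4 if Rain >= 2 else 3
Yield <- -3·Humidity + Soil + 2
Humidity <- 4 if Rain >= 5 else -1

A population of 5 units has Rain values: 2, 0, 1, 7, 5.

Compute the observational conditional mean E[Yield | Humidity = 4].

Observing Humidity=4 restricts to units where Humidity's equation naturally yields 4: Rain ∈ {7, 5}. In that subpopulation Yield = -14, -14, mean -14.

-14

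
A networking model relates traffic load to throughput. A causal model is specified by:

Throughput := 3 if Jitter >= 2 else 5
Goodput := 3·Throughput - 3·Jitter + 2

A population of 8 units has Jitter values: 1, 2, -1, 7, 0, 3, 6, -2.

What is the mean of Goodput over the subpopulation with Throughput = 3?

Conditioning on Throughput=3 selects the 4 unit(s) with Jitter ∈ {2, 7, 3, 6}. Their Goodput values: 5, -10, 2, -7. Mean = -2.5.

-2.5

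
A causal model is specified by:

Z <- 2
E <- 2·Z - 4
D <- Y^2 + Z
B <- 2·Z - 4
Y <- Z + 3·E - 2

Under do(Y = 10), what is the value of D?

102

Intervening sets Y = 10 and removes its equation (Y <- Z + 3·E - 2).
D = Y^2 + Z  [with Y=10, Z=2]  = 102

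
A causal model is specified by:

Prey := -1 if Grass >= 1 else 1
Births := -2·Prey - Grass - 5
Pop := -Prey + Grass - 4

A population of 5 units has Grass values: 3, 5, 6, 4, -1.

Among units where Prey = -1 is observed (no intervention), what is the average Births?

-7.5

E[Births|Prey=-1] averages over only the 4 units with Prey=-1 (Grass = 3, 5, 6, 4): Births = -6, -8, -9, -7, mean -7.5.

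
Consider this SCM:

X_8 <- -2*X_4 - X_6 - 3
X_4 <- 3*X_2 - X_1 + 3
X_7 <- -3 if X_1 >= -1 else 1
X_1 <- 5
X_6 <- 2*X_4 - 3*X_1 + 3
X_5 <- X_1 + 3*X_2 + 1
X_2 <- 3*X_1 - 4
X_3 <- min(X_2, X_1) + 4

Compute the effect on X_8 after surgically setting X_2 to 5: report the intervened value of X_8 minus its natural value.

72

do(X_2=5) replaces the equation X_2 <- 3*X_1 - 4 with the constant X_2 = 5.
X_4 = 3*X_2 - X_1 + 3  [with X_2=5, X_1=5]  = 13
X_6 = 2*X_4 - 3*X_1 + 3  [with X_4=13, X_1=5]  = 14
X_8 = -2*X_4 - X_6 - 3  [with X_4=13, X_6=14]  = -43
Without intervention: X_2 = 3*X_1 - 4  [with X_1=5]  = 11; X_4 = 3*X_2 - X_1 + 3  [with X_2=11, X_1=5]  = 31; X_6 = 2*X_4 - 3*X_1 + 3  [with X_4=31, X_1=5]  = 50; X_8 = -2*X_4 - X_6 - 3  [with X_4=31, X_6=50]  = -115.
Change = -43 − (-115) = 72.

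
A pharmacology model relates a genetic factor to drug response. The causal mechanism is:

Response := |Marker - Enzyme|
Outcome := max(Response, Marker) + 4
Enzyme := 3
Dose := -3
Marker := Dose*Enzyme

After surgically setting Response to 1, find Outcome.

5

Intervening sets Response = 1 and removes its equation (Response := |Marker - Enzyme|).
Marker = Dose*Enzyme  [with Dose=-3, Enzyme=3]  = -9
Outcome = max(Response, Marker) + 4  [with Response=1, Marker=-9]  = 5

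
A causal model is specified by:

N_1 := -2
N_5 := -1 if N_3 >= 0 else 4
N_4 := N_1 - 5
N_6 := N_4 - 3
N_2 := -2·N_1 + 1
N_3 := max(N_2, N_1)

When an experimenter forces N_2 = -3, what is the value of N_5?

do(N_2=-3) replaces the equation N_2 := -2·N_1 + 1 with the constant N_2 = -3.
N_3 = max(N_2, N_1)  [with N_2=-3, N_1=-2]  = -2
N_5 = -1 if N_3 >= 0 else 4  [with N_3=-2]  = 4

4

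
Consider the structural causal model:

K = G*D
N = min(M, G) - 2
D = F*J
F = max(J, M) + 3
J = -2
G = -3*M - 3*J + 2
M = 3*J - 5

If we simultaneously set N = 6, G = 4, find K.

-8

Setting N = 6, G = 4 by intervention discards those variables' equations.
M = 3*J - 5  [with J=-2]  = -11
F = max(J, M) + 3  [with J=-2, M=-11]  = 1
D = F*J  [with F=1, J=-2]  = -2
K = G*D  [with G=4, D=-2]  = -8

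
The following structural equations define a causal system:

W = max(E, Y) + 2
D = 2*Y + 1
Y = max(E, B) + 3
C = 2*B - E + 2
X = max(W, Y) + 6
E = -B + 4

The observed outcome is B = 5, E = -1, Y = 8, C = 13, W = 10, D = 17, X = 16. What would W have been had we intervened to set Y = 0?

2

do(Y=0) replaces the equation Y = max(E, B) + 3 with the constant Y = 0.
E = -B + 4  [with B=5]  = -1
W = max(E, Y) + 2  [with E=-1, Y=0]  = 2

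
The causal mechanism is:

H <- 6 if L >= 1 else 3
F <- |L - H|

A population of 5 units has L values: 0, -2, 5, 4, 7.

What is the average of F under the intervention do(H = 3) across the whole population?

3

do(H=3) breaks H's dependence on L. With H=3 fixed, F across the units is 3, 5, 2, 1, 4, mean 3.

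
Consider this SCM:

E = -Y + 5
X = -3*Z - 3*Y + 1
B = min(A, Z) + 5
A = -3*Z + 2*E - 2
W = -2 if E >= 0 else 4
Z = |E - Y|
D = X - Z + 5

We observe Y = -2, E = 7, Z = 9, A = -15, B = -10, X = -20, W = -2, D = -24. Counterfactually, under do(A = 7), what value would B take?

12

Intervening sets A = 7 and removes its equation (A = -3*Z + 2*E - 2).
E = -Y + 5  [with Y=-2]  = 7
Z = |E - Y|  [with E=7, Y=-2]  = 9
B = min(A, Z) + 5  [with A=7, Z=9]  = 12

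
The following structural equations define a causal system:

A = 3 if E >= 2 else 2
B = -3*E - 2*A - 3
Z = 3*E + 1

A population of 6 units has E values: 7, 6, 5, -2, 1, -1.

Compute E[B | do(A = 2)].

-15

The intervention sets A=2 in all 6 units regardless of E. Recomputing B per unit gives -28, -25, -22, -1, -10, -4; average -15.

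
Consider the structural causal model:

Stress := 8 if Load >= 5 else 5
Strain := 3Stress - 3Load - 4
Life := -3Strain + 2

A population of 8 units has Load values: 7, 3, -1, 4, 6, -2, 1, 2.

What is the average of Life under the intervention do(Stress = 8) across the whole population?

-35.5

do(Stress=8) breaks Stress's dependence on Load. With Stress=8 fixed, Life across the units is 5, -31, -67, -22, -4, -76, -49, -40, mean -35.5.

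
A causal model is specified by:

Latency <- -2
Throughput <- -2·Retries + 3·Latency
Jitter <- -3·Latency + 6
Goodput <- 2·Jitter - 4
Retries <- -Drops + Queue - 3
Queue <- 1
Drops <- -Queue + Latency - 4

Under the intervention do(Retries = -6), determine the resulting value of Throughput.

Under do(Retries=-6), the mechanism Retries <- -Drops + Queue - 3 is discarded; Retries is fixed at -6.
Throughput = -2·Retries + 3·Latency  [with Retries=-6, Latency=-2]  = 6

6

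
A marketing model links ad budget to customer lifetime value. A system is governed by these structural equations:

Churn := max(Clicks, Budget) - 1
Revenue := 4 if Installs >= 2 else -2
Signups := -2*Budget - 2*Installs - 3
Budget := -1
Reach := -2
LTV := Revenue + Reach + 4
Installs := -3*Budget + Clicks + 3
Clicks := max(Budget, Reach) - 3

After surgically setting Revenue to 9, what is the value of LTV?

do(Revenue=9) replaces the equation Revenue := 4 if Installs >= 2 else -2 with the constant Revenue = 9.
LTV = Revenue + Reach + 4  [with Revenue=9, Reach=-2]  = 11

11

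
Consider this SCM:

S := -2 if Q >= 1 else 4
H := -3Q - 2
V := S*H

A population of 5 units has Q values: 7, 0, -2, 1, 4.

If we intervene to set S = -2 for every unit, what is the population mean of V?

16

Under do(S=-2), S's equation is replaced by S=-2 for every unit. Per-unit V: 46, 4, -8, 10, 28. Mean = 16.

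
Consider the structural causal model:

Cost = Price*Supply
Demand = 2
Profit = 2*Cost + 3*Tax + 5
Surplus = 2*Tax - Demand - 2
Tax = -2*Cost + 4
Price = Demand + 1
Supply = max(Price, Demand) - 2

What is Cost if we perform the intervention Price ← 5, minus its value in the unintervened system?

Under do(Price=5), the mechanism Price = Demand + 1 is discarded; Price is fixed at 5.
Supply = max(Price, Demand) - 2  [with Price=5, Demand=2]  = 3
Cost = Price*Supply  [with Price=5, Supply=3]  = 15
Without intervention: Price = Demand + 1  [with Demand=2]  = 3; Supply = max(Price, Demand) - 2  [with Price=3, Demand=2]  = 1; Cost = Price*Supply  [with Price=3, Supply=1]  = 3.
Change = 15 − 3 = 12.

12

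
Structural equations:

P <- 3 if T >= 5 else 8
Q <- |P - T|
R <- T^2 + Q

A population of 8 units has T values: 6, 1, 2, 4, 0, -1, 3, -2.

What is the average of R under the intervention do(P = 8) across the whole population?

Every unit gets P=8 under the intervention. R values become 38, 8, 10, 20, 8, 10, 14, 14; E[R|do(P=8)] = 15.25.

15.25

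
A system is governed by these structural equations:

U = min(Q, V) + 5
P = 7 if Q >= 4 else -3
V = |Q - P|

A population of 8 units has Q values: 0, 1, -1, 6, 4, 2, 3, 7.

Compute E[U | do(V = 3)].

6.75

Under do(V=3), V's equation is replaced by V=3 for every unit. Per-unit U: 5, 6, 4, 8, 8, 7, 8, 8. Mean = 6.75.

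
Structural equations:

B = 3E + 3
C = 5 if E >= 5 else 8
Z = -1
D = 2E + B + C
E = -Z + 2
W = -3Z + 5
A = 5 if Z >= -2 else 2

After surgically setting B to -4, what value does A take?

Under do(B=-4), the mechanism B = 3E + 3 is discarded; B is fixed at -4.
Since A is not a descendant of the intervened variable, it is unaffected.
A = 5 if Z >= -2 else 2  [with Z=-1]  = 5

5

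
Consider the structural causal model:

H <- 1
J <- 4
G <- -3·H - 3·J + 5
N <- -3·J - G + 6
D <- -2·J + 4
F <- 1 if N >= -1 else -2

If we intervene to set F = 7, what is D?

do(F=7) replaces the equation F <- 1 if N >= -1 else -2 with the constant F = 7.
Since D is not a descendant of the intervened variable, it is unaffected.
D = -2·J + 4  [with J=4]  = -4

-4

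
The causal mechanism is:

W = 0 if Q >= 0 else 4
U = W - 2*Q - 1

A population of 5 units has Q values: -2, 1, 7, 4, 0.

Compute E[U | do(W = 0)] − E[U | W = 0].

2

Under do(W=0), W's equation is replaced by W=0 for every unit. Per-unit U: 3, -3, -15, -9, -1. Mean = -5.
E[U|W=0] averages over only the 4 units with W=0 (Q = 1, 7, 4, 0): U = -3, -15, -9, -1, mean -7.
Difference = -5 − (-7) = 2.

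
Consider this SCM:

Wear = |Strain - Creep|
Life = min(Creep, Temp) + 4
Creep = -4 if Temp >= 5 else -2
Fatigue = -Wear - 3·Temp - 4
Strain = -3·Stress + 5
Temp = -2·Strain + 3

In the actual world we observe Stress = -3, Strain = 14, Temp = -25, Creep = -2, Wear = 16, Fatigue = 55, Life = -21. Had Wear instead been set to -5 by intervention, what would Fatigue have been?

76

The intervention breaks the incoming arrows to Wear: Wear = |Strain - Creep| no longer applies, and Wear = -5.
Strain = -3·Stress + 5  [with Stress=-3]  = 14
Temp = -2·Strain + 3  [with Strain=14]  = -25
Fatigue = -Wear - 3·Temp - 4  [with Wear=-5, Temp=-25]  = 76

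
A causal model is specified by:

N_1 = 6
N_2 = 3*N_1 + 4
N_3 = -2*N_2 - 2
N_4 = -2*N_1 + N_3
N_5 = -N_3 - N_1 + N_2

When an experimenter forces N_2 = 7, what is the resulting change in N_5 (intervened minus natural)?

-45

do(N_2=7) replaces the equation N_2 = 3*N_1 + 4 with the constant N_2 = 7.
N_3 = -2*N_2 - 2  [with N_2=7]  = -16
N_5 = -N_3 - N_1 + N_2  [with N_3=-16, N_1=6, N_2=7]  = 17
Without intervention: N_2 = 3*N_1 + 4  [with N_1=6]  = 22; N_3 = -2*N_2 - 2  [with N_2=22]  = -46; N_5 = -N_3 - N_1 + N_2  [with N_3=-46, N_1=6, N_2=22]  = 62.
Change = 17 − 62 = -45.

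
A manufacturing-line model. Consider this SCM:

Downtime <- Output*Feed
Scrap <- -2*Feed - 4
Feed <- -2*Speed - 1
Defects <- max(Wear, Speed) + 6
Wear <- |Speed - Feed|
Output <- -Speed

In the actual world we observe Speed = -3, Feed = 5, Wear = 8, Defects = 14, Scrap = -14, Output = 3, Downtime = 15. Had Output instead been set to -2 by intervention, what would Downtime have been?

-10

Intervening sets Output = -2 and removes its equation (Output <- -Speed).
Feed = -2*Speed - 1  [with Speed=-3]  = 5
Downtime = Output*Feed  [with Output=-2, Feed=5]  = -10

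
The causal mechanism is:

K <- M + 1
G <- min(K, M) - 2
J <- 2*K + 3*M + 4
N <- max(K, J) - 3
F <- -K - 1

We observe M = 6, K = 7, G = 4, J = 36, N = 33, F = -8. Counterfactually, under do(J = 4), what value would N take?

4

Intervening sets J = 4 and removes its equation (J <- 2*K + 3*M + 4).
K = M + 1  [with M=6]  = 7
N = max(K, J) - 3  [with K=7, J=4]  = 4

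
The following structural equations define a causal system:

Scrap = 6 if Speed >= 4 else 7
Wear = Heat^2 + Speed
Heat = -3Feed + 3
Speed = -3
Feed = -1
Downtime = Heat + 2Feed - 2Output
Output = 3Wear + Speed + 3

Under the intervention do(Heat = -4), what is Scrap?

7

do(Heat=-4) replaces the equation Heat = -3Feed + 3 with the constant Heat = -4.
Scrap is not downstream of the intervention, so its value is determined by the original equations.
Scrap = 6 if Speed >= 4 else 7  [with Speed=-3]  = 7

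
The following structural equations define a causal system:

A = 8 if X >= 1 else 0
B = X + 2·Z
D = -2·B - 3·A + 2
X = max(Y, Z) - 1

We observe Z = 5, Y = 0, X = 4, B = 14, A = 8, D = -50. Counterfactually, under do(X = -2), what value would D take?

The intervention breaks the incoming arrows to X: X = max(Y, Z) - 1 no longer applies, and X = -2.
B = X + 2·Z  [with X=-2, Z=5]  = 8
A = 8 if X >= 1 else 0  [with X=-2]  = 0
D = -2·B - 3·A + 2  [with B=8, A=0]  = -14

-14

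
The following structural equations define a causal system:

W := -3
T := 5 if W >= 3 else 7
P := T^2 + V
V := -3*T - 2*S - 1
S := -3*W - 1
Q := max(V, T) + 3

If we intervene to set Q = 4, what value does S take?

do(Q=4) replaces the equation Q := max(V, T) + 3 with the constant Q = 4.
S is not downstream of the intervention, so its value is determined by the original equations.
S = -3*W - 1  [with W=-3]  = 8

8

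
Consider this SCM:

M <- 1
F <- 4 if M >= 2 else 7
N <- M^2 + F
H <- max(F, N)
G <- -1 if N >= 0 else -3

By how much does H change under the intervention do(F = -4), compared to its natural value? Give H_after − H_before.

-11

Under do(F=-4), the mechanism F <- 4 if M >= 2 else 7 is discarded; F is fixed at -4.
N = M^2 + F  [with M=1, F=-4]  = -3
H = max(F, N)  [with F=-4, N=-3]  = -3
Without intervention: F = 4 if M >= 2 else 7  [with M=1]  = 7; N = M^2 + F  [with M=1, F=7]  = 8; H = max(F, N)  [with F=7, N=8]  = 8.
Change = -3 − 8 = -11.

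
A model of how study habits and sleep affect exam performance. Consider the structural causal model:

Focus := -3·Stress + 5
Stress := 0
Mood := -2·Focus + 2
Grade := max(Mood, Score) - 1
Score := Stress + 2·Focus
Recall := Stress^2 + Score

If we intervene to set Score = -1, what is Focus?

5

Under do(Score=-1), the mechanism Score := Stress + 2·Focus is discarded; Score is fixed at -1.
Since Focus is not a descendant of the intervened variable, it is unaffected.
Focus = -3·Stress + 5  [with Stress=0]  = 5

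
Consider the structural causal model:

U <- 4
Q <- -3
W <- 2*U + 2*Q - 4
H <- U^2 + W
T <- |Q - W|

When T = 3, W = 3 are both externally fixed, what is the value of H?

Under do(T = 3, W = 3), each intervened variable's structural equation is replaced by its fixed value.
H = U^2 + W  [with U=4, W=3]  = 19

19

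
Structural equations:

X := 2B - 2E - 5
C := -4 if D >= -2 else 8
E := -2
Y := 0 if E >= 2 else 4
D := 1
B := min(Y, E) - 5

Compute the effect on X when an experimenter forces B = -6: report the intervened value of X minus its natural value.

2

Intervening sets B = -6 and removes its equation (B := min(Y, E) - 5).
X = 2B - 2E - 5  [with B=-6, E=-2]  = -13
Without intervention: Y = 0 if E >= 2 else 4  [with E=-2]  = 4; B = min(Y, E) - 5  [with Y=4, E=-2]  = -7; X = 2B - 2E - 5  [with B=-7, E=-2]  = -15.
Change = -13 − (-15) = 2.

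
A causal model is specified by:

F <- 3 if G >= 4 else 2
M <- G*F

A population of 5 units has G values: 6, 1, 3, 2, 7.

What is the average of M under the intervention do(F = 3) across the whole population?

Under do(F=3), F's equation is replaced by F=3 for every unit. Per-unit M: 18, 3, 9, 6, 21. Mean = 11.4.

11.4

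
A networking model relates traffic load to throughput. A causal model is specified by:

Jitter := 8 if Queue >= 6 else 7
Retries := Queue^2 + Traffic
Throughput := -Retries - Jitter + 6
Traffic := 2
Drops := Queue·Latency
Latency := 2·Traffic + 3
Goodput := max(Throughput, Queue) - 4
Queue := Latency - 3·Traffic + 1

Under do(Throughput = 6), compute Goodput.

do(Throughput=6) replaces the equation Throughput := -Retries - Jitter + 6 with the constant Throughput = 6.
Latency = 2·Traffic + 3  [with Traffic=2]  = 7
Queue = Latency - 3·Traffic + 1  [with Latency=7, Traffic=2]  = 2
Goodput = max(Throughput, Queue) - 4  [with Throughput=6, Queue=2]  = 2

2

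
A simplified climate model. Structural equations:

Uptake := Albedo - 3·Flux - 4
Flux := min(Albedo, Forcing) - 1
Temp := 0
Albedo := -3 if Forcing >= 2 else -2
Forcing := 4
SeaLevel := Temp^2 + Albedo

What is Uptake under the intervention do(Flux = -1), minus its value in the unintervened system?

The intervention breaks the incoming arrows to Flux: Flux := min(Albedo, Forcing) - 1 no longer applies, and Flux = -1.
Albedo = -3 if Forcing >= 2 else -2  [with Forcing=4]  = -3
Uptake = Albedo - 3·Flux - 4  [with Albedo=-3, Flux=-1]  = -4
Without intervention: Albedo = -3 if Forcing >= 2 else -2  [with Forcing=4]  = -3; Flux = min(Albedo, Forcing) - 1  [with Albedo=-3, Forcing=4]  = -4; Uptake = Albedo - 3·Flux - 4  [with Albedo=-3, Flux=-4]  = 5.
Change = -4 − 5 = -9.

-9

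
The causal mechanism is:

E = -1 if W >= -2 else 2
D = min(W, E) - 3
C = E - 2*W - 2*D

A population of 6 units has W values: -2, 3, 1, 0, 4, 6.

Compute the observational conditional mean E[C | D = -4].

1.4

Observing D=-4 restricts to units where D's equation naturally yields -4: W ∈ {3, 1, 0, 4, 6}. In that subpopulation C = 1, 5, 7, -1, -5, mean 1.4.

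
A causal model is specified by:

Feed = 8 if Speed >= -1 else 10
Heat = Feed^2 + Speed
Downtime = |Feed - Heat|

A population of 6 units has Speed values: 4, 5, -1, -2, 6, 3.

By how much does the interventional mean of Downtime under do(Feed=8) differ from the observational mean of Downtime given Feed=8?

-0.9

do(Feed=8) breaks Feed's dependence on Speed. With Feed=8 fixed, Downtime across the units is 60, 61, 55, 54, 62, 59, mean 58.5.
Conditioning on Feed=8 selects the 5 unit(s) with Speed ∈ {4, 5, -1, 6, 3}. Their Downtime values: 60, 61, 55, 62, 59. Mean = 59.4.
Difference = 58.5 − 59.4 = -0.9.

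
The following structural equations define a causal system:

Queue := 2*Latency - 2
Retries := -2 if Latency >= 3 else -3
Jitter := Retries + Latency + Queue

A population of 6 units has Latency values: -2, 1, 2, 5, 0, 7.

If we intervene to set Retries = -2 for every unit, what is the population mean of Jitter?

2.5

do(Retries=-2) breaks Retries's dependence on Latency. With Retries=-2 fixed, Jitter across the units is -10, -1, 2, 11, -4, 17, mean 2.5.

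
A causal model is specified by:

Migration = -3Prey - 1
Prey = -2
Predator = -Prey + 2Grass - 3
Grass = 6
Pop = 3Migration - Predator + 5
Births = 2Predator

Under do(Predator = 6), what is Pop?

14

The intervention breaks the incoming arrows to Predator: Predator = -Prey + 2Grass - 3 no longer applies, and Predator = 6.
Migration = -3Prey - 1  [with Prey=-2]  = 5
Pop = 3Migration - Predator + 5  [with Migration=5, Predator=6]  = 14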